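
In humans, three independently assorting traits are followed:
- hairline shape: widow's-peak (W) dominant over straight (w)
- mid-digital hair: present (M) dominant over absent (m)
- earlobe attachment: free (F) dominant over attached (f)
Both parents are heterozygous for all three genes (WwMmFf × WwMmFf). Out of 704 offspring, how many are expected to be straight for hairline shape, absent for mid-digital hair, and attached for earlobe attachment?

Trihybrid cross: WwMmFf × WwMmFf
Each trait segregates independently with a 3:1 phenotypic ratio, so each gene contributes 3/4 (dominant) or 1/4 (recessive).
Target: straight (hairline shape), absent (mid-digital hair), attached (earlobe attachment)
Probability = product of independent per-trait probabilities
= 1/4 × 1/4 × 1/4 = 1/64
Expected count = 1/64 × 704 = 11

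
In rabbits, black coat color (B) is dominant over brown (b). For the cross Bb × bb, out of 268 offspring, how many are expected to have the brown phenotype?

Punnett square for Bb × bb:
Offspring genotypes: 2 Bb, 2 bb
Total offspring: 4
Count with target: 2
Probability: 2/4 = 1/2
Expected count = 1/2 × 268 = 134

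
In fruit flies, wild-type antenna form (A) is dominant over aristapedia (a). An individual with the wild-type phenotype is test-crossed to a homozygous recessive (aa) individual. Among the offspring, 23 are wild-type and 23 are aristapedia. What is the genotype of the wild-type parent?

Test cross: ? × aa
Offspring: 23 wild-type, 23 aristapedia — approximately 1:1.
A 1:1 ratio in a test cross indicates the unknown parent is heterozygous (Aa).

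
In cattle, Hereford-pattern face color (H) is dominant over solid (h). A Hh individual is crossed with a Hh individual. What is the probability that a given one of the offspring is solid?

Punnett square for Hh × Hh:
Offspring genotypes: 1 HH, 2 Hh, 1 hh
Hereford-pattern: 3, solid: 1
solid: 1 out of 4
Probability: 1/4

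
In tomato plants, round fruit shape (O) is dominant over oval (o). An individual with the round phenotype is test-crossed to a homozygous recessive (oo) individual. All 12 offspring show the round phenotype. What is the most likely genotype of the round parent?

Test cross: ? × oo
All offspring are round.
If the unknown parent were heterozygous (Oo), about half of 12 offspring would be oval; none are. The unknown parent is most likely homozygous dominant (OO).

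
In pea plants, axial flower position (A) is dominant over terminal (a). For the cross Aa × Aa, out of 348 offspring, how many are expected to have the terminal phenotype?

Punnett square for Aa × Aa:
Offspring genotypes: 1 AA, 2 Aa, 1 aa
Total offspring: 4
Count with target: 1
Probability: 1/4
Expected count = 1/4 × 348 = 87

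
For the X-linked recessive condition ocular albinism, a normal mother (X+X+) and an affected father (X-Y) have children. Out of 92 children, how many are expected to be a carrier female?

Cross: X+X+ × X-Y
Offspring: 2 X+X-, 2 X+Y
Probability of a carrier female: 2/4 = 1/2
Expected count = 1/2 × 92 = 46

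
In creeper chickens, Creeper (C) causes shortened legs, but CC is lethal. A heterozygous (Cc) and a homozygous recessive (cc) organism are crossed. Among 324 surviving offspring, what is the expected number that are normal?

Cross: Cc × cc
Punnett square offspring (before lethality): 2 Cc, 2 cc
No CC offspring are produced in this cross.
normal: 2 out of 4 → fraction 1/2
Expected count = 1/2 × 324 = 162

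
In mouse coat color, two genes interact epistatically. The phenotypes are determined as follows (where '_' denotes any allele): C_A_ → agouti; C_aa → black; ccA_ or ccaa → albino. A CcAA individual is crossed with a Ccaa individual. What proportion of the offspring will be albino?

Cross: CcAA × Ccaa — consider each gene separately:
C gene: Cc × Cc → 1 CC, 2 Cc, 1 cc → 3 C_ : 1 cc (out of 4)
A gene: AA × aa → 4 Aa → 4 A_ (out of 4)
Genotype classes (out of 4 × 4 = 16): C_A_ = 3×4 = 12; ccA_ = 1×4 = 4
Apply the phenotype rules: C_A_ (12) → agouti; ccA_ (4) → albino
Phenotype counts (out of 16): 12 agouti, 4 albino
albino: 4 out of 16
Probability: 4/16 = 1/4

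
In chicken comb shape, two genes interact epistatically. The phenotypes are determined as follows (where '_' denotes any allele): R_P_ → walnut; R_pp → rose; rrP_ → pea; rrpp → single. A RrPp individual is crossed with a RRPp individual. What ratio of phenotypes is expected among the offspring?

Cross: RrPp × RRPp — consider each gene separately:
R gene: Rr × RR → 2 RR, 2 Rr → 4 R_ (out of 4)
P gene: Pp × Pp → 1 PP, 2 Pp, 1 pp → 3 P_ : 1 pp (out of 4)
Genotype classes (out of 4 × 4 = 16): R_P_ = 4×3 = 12; R_pp = 4×1 = 4
Apply the phenotype rules: R_P_ (12) → walnut; R_pp (4) → rose
Phenotype counts (out of 16): 12 walnut, 4 rose
Ratio: 3 walnut : 1 rose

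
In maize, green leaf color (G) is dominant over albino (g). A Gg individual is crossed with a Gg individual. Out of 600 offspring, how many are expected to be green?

Punnett square for Gg × Gg:
Offspring genotypes: 1 GG, 2 Gg, 1 gg
green: 3, albino: 1
green: 3 out of 4 → fraction 3/4
Expected count = 3/4 × 600 = 450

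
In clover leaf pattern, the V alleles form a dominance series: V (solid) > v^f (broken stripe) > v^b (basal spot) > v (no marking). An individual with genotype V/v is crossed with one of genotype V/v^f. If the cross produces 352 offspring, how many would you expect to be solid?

Cross: V/v × V/v^f
Allele dominance: V > v^f > v^b > v
Offspring genotypes: 1 V/V, 1 V/v^f, 1 V/v, 1 v^f/v
Phenotype counts: 3 solid, 1 broken stripe
solid: 3 out of 4 → fraction 3/4
Expected count = 3/4 × 352 = 264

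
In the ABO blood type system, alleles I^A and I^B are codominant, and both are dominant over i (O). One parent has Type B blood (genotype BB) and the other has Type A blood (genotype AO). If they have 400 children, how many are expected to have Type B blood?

Cross: BB × AO
Possible offspring genotypes: 2 AB, 2 BO
Blood type counts: 2 Type AB, 2 Type B
Probability of Type B: 2/4 = 1/2
Expected count = 1/2 × 400 = 200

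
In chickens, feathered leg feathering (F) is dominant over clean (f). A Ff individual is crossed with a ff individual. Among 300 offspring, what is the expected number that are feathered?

Punnett square for Ff × ff:
Offspring genotypes: 2 Ff, 2 ff
feathered: 2, clean: 2
feathered: 2 out of 4 → fraction 1/2
Expected count = 1/2 × 300 = 150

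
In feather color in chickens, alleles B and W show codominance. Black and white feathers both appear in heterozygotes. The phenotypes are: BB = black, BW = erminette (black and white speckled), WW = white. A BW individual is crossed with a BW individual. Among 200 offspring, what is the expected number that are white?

Punnett square for BW × BW:
Offspring genotypes: 1 BB, 2 BW, 1 WW
Phenotype counts: 1 black, 2 erminette (black and white speckled), 1 white
white: 1 out of 4 → fraction 1/4
Expected count = 1/4 × 200 = 50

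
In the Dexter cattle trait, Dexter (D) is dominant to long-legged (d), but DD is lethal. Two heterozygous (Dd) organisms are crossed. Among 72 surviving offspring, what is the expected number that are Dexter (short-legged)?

Cross: Dd × Dd
Punnett square offspring (before lethality): 1 DD, 2 Dd, 1 dd
The DD genotype is lethal (embryos die); surviving offspring: 2 Dd, 1 dd
Dexter (short-legged): 2 out of 3 → fraction 2/3
Expected count = 2/3 × 72 = 48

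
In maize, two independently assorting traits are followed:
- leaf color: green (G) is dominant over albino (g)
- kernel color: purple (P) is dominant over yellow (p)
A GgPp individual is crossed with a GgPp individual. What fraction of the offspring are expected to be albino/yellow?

Dihybrid cross GgPp × GgPp — consider each gene separately:
leaf color: Gg × Gg → 1 GG, 2 Gg, 1 gg → 3 G_ : 1 gg (out of 4)
kernel color: Pp × Pp → 1 PP, 2 Pp, 1 pp → 3 P_ : 1 pp (out of 4)
Combine (counts out of 4 × 4 = 16): green/purple (G_P_) = 3×3 = 9; green/yellow (G_pp) = 3×1 = 3; albino/purple (ggP_) = 1×3 = 3; albino/yellow (ggpp) = 1×1 = 1
Phenotype counts (out of 16): 9 green/purple, 3 green/yellow, 3 albino/purple, 1 albino/yellow
albino/yellow: 1 out of 16
Probability: 1/16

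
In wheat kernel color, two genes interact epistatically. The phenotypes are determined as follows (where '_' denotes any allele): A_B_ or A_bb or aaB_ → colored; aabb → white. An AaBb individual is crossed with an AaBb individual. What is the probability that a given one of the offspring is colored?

Cross: AaBb × AaBb — consider each gene separately:
A gene: Aa × Aa → 1 AA, 2 Aa, 1 aa → 3 A_ : 1 aa (out of 4)
B gene: Bb × Bb → 1 BB, 2 Bb, 1 bb → 3 B_ : 1 bb (out of 4)
Genotype classes (out of 4 × 4 = 16): A_B_ = 3×3 = 9; A_bb = 3×1 = 3; aaB_ = 1×3 = 3; aabb = 1×1 = 1
Apply the phenotype rules: A_B_ (9) + A_bb (3) + aaB_ (3) → colored; aabb (1) → white
Phenotype counts (out of 16): 15 colored, 1 white
colored: 15 out of 16
Probability: 15/16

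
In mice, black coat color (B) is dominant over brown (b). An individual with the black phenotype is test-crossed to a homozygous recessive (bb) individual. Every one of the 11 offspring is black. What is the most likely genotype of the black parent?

Test cross: ? × bb
All offspring are black.
If the unknown parent were heterozygous (Bb), about half of 11 offspring would be brown; none are. The unknown parent is most likely homozygous dominant (BB).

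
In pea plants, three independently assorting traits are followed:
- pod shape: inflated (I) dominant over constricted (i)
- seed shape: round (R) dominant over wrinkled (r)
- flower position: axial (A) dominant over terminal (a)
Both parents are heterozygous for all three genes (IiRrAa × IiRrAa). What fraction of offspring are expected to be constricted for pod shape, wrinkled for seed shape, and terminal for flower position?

Trihybrid cross: IiRrAa × IiRrAa
Each trait segregates independently with a 3:1 phenotypic ratio, so each gene contributes 3/4 (dominant) or 1/4 (recessive).
Target: constricted (pod shape), wrinkled (seed shape), terminal (flower position)
Probability = product of independent per-trait probabilities
= 1/4 × 1/4 × 1/4 = 1/64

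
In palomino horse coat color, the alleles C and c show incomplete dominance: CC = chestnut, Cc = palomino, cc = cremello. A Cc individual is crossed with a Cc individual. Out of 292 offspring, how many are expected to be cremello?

Punnett square for Cc × Cc:
Offspring genotypes: 1 CC, 2 Cc, 1 cc
Phenotype counts: 1 chestnut, 2 palomino, 1 cremello
cremello: 1 out of 4 → fraction 1/4
Expected count = 1/4 × 292 = 73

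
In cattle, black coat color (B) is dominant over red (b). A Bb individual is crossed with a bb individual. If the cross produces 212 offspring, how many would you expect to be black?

Punnett square for Bb × bb:
Offspring genotypes: 2 Bb, 2 bb
black: 2, red: 2
black: 2 out of 4 → fraction 1/2
Expected count = 1/2 × 212 = 106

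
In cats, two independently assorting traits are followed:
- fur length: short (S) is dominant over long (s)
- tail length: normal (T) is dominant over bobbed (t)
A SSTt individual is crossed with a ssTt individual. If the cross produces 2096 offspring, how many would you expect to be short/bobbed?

Dihybrid cross SSTt × ssTt — consider each gene separately:
fur length: SS × ss → 4 Ss → 4 S_ (out of 4)
tail length: Tt × Tt → 1 TT, 2 Tt, 1 tt → 3 T_ : 1 tt (out of 4)
Combine (counts out of 4 × 4 = 16): short/normal (S_T_) = 4×3 = 12; short/bobbed (S_tt) = 4×1 = 4
Phenotype counts (out of 16): 12 short/normal, 4 short/bobbed
short/bobbed: 4 out of 16 → fraction 1/4
Expected count = 1/4 × 2096 = 524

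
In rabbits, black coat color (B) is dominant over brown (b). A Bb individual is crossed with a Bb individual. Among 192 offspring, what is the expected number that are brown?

Punnett square for Bb × Bb:
Offspring genotypes: 1 BB, 2 Bb, 1 bb
black: 3, brown: 1
brown: 1 out of 4 → fraction 1/4
Expected count = 1/4 × 192 = 48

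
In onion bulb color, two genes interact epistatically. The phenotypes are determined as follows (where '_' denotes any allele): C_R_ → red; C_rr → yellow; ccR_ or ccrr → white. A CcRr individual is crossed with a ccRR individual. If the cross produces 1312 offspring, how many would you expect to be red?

Cross: CcRr × ccRR — consider each gene separately:
C gene: Cc × cc → 2 Cc, 2 cc → 2 C_ : 2 cc (out of 4)
R gene: Rr × RR → 2 RR, 2 Rr → 4 R_ (out of 4)
Genotype classes (out of 4 × 4 = 16): C_R_ = 2×4 = 8; ccR_ = 2×4 = 8
Apply the phenotype rules: C_R_ (8) → red; ccR_ (8) → white
Phenotype counts (out of 16): 8 red, 8 white
red: 8 out of 16 → fraction 1/2
Expected count = 1/2 × 1312 = 656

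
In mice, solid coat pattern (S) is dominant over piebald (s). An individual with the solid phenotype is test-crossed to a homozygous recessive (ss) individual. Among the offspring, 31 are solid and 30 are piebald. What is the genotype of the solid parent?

Test cross: ? × ss
Offspring: 31 solid, 30 piebald — approximately 1:1.
A 1:1 ratio in a test cross indicates the unknown parent is heterozygous (Ss).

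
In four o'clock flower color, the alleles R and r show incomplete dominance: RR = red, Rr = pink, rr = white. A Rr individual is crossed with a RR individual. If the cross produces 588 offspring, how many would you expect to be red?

Punnett square for Rr × RR:
Offspring genotypes: 2 RR, 2 Rr
Phenotype counts: 2 red, 2 pink
red: 2 out of 4 → fraction 1/2
Expected count = 1/2 × 588 = 294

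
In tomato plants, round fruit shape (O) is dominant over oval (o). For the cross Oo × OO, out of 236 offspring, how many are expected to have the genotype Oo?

Punnett square for Oo × OO:
Offspring genotypes: 2 OO, 2 Oo
Total offspring: 4
Count with target: 2
Probability: 2/4 = 1/2
Expected count = 1/2 × 236 = 118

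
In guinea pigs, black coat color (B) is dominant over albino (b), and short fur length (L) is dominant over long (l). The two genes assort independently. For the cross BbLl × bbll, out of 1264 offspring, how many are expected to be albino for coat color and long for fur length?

Dihybrid cross BbLl × bbll — consider each gene separately:
coat color: Bb × bb → 2 Bb, 2 bb → 2 B_ : 2 bb (out of 4)
fur length: Ll × ll → 2 Ll, 2 ll → 2 L_ : 2 ll (out of 4)
Looking for: albino (bb) and long (ll)
P(albino) = 2/4, P(long) = 2/4
P(both) = 2/4 × 2/4 = 4/16 = 1/4
Expected count = 1/4 × 1264 = 316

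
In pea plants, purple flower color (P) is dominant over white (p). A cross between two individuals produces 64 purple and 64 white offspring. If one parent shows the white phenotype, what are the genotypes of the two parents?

Observed offspring: 64 purple, 64 white
The observed ratio simplifies to 1:1. One parent shows white, so its genotype must be pp. A 1:1 offspring split requires the other parent to be heterozygous (Pp).
Parent genotypes: pp × Pp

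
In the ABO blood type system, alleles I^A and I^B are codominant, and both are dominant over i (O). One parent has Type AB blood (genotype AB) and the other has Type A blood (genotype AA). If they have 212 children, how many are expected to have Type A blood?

Cross: AB × AA
Possible offspring genotypes: 2 AA, 2 AB
Blood type counts: 2 Type A, 2 Type AB
Probability of Type A: 2/4 = 1/2
Expected count = 1/2 × 212 = 106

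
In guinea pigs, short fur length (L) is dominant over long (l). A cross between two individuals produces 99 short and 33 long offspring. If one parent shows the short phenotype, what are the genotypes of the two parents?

Observed offspring: 99 short, 33 long
The observed ratio simplifies to 3:1. Long (ll) offspring appear, so each parent must contribute one l allele. The parent stated to show short carries L, so it is Ll. The other parent is then either Ll or ll: Ll × ll would give a 1:1 split, whereas Ll × Ll gives 3:1 — matching the data. So both parents are heterozygous (Ll × Ll).
Parent genotypes: Ll × Ll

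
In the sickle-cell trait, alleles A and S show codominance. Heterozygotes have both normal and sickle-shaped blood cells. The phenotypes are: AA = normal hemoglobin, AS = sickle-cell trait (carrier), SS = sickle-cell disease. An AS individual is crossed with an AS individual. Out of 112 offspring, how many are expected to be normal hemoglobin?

Punnett square for AS × AS:
Offspring genotypes: 1 AA, 2 AS, 1 SS
Phenotype counts: 1 normal hemoglobin, 2 sickle-cell trait (carrier), 1 sickle-cell disease
normal hemoglobin: 1 out of 4 → fraction 1/4
Expected count = 1/4 × 112 = 28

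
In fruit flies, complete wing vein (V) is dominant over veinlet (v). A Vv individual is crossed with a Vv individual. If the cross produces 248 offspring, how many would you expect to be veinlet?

Punnett square for Vv × Vv:
Offspring genotypes: 1 VV, 2 Vv, 1 vv
complete: 3, veinlet: 1
veinlet: 1 out of 4 → fraction 1/4
Expected count = 1/4 × 248 = 62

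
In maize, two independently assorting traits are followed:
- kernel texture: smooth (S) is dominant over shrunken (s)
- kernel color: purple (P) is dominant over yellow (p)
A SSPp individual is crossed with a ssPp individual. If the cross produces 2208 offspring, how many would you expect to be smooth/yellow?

Dihybrid cross SSPp × ssPp — consider each gene separately:
kernel texture: SS × ss → 4 Ss → 4 S_ (out of 4)
kernel color: Pp × Pp → 1 PP, 2 Pp, 1 pp → 3 P_ : 1 pp (out of 4)
Combine (counts out of 4 × 4 = 16): smooth/purple (S_P_) = 4×3 = 12; smooth/yellow (S_pp) = 4×1 = 4
Phenotype counts (out of 16): 12 smooth/purple, 4 smooth/yellow
smooth/yellow: 4 out of 16 → fraction 1/4
Expected count = 1/4 × 2208 = 552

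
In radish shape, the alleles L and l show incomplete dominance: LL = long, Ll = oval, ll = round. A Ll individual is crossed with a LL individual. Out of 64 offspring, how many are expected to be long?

Punnett square for Ll × LL:
Offspring genotypes: 2 LL, 2 Ll
Phenotype counts: 2 long, 2 oval
long: 2 out of 4 → fraction 1/2
Expected count = 1/2 × 64 = 32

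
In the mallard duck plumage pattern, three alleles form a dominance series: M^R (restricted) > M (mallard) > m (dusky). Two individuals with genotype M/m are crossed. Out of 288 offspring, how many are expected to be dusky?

Cross: M/m × M/m
Allele dominance: M^R > M > m
Offspring genotypes: 1 M/M, 2 M/m, 1 m/m
Phenotype counts: 3 mallard, 1 dusky
dusky: 1 out of 4 → fraction 1/4
Expected count = 1/4 × 288 = 72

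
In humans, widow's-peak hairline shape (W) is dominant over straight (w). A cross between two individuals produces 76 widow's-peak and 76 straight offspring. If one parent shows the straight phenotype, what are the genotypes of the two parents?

Observed offspring: 76 widow's-peak, 76 straight
The observed ratio simplifies to 1:1. One parent shows straight, so its genotype must be ww. A 1:1 offspring split requires the other parent to be heterozygous (Ww).
Parent genotypes: ww × Ww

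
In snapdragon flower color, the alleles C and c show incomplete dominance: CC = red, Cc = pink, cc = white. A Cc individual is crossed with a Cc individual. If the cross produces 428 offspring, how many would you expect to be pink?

Punnett square for Cc × Cc:
Offspring genotypes: 1 CC, 2 Cc, 1 cc
Phenotype counts: 1 red, 2 pink, 1 white
pink: 2 out of 4 → fraction 1/2
Expected count = 1/2 × 428 = 214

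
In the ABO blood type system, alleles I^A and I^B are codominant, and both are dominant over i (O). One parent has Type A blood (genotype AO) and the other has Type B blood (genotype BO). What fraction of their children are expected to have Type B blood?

Cross: AO × BO
Possible offspring genotypes: 1 AB, 1 AO, 1 BO, 1 OO
Blood type counts: 1 Type AB, 1 Type A, 1 Type B, 1 Type O
Probability of Type B: 1/4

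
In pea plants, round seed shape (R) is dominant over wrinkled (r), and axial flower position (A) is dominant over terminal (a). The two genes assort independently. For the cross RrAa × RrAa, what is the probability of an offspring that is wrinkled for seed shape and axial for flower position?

Dihybrid cross RrAa × RrAa — consider each gene separately:
seed shape: Rr × Rr → 1 RR, 2 Rr, 1 rr → 3 R_ : 1 rr (out of 4)
flower position: Aa × Aa → 1 AA, 2 Aa, 1 aa → 3 A_ : 1 aa (out of 4)
Looking for: wrinkled (rr) and axial (A_)
P(wrinkled) = 1/4, P(axial) = 3/4
P(both) = 1/4 × 3/4 = 3/16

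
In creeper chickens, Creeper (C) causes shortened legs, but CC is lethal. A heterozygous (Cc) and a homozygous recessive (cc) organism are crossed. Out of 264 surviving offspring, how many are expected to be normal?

Cross: Cc × cc
Punnett square offspring (before lethality): 2 Cc, 2 cc
No CC offspring are produced in this cross.
normal: 2 out of 4 → fraction 1/2
Expected count = 1/2 × 264 = 132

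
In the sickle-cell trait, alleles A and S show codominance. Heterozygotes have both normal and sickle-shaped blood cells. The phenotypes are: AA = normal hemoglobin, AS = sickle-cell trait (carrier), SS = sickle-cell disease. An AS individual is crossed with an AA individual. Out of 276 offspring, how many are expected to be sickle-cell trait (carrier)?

Punnett square for AS × AA:
Offspring genotypes: 2 AA, 2 AS
Phenotype counts: 2 normal hemoglobin, 2 sickle-cell trait (carrier)
sickle-cell trait (carrier): 2 out of 4 → fraction 1/2
Expected count = 1/2 × 276 = 138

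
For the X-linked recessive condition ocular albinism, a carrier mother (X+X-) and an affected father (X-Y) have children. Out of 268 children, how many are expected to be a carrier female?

Cross: X+X- × X-Y
Offspring: 1 X+X-, 1 X+Y, 1 X-X-, 1 X-Y
Probability of a carrier female: 1/4
Expected count = 1/4 × 268 = 67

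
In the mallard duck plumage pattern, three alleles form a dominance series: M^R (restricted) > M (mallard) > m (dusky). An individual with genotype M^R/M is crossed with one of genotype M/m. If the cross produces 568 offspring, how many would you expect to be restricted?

Cross: M^R/M × M/m
Allele dominance: M^R > M > m
Offspring genotypes: 1 M^R/M, 1 M^R/m, 1 M/M, 1 M/m
Phenotype counts: 2 restricted, 2 mallard
restricted: 2 out of 4 → fraction 1/2
Expected count = 1/2 × 568 = 284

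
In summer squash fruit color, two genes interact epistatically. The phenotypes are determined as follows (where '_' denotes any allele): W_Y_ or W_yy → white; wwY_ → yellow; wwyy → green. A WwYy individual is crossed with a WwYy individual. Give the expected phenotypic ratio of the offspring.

Cross: WwYy × WwYy — consider each gene separately:
W gene: Ww × Ww → 1 WW, 2 Ww, 1 ww → 3 W_ : 1 ww (out of 4)
Y gene: Yy × Yy → 1 YY, 2 Yy, 1 yy → 3 Y_ : 1 yy (out of 4)
Genotype classes (out of 4 × 4 = 16): W_Y_ = 3×3 = 9; W_yy = 3×1 = 3; wwY_ = 1×3 = 3; wwyy = 1×1 = 1
Apply the phenotype rules: W_Y_ (9) + W_yy (3) → white; wwY_ (3) → yellow; wwyy (1) → green
Phenotype counts (out of 16): 12 white, 3 yellow, 1 green
Ratio: 12 white : 3 yellow : 1 green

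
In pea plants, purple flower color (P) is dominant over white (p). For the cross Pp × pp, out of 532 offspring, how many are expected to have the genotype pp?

Punnett square for Pp × pp:
Offspring genotypes: 2 Pp, 2 pp
Total offspring: 4
Count with target: 2
Probability: 2/4 = 1/2
Expected count = 1/2 × 532 = 266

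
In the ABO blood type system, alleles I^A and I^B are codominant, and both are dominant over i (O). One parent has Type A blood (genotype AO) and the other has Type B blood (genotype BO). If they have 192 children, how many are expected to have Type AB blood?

Cross: AO × BO
Possible offspring genotypes: 1 AB, 1 AO, 1 BO, 1 OO
Blood type counts: 1 Type AB, 1 Type A, 1 Type B, 1 Type O
Probability of Type AB: 1/4
Expected count = 1/4 × 192 = 48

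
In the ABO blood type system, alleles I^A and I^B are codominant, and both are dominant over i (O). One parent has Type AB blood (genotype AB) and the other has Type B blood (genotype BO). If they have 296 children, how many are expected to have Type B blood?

Cross: AB × BO
Possible offspring genotypes: 1 AB, 1 AO, 1 BB, 1 BO
Blood type counts: 1 Type AB, 1 Type A, 2 Type B
Probability of Type B: 2/4 = 1/2
Expected count = 1/2 × 296 = 148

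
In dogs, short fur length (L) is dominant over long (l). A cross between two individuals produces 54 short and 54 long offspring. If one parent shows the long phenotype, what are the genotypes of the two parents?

Observed offspring: 54 short, 54 long
The observed ratio simplifies to 1:1. One parent shows long, so its genotype must be ll. A 1:1 offspring split requires the other parent to be heterozygous (Ll).
Parent genotypes: ll × Ll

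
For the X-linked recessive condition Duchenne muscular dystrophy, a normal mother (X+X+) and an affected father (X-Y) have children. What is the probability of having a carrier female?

Cross: X+X+ × X-Y
Offspring: 2 X+X-, 2 X+Y
Probability of a carrier female: 2/4 = 1/2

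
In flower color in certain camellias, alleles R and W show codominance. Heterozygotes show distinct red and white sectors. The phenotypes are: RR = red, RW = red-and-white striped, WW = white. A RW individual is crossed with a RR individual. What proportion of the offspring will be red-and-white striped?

Punnett square for RW × RR:
Offspring genotypes: 2 RR, 2 RW
Phenotype counts: 2 red, 2 red-and-white striped
red-and-white striped: 2 out of 4
Probability: 2/4 = 1/2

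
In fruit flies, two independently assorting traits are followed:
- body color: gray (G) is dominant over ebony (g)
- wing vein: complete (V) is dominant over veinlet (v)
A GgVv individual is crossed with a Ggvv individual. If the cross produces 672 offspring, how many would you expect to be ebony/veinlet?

Dihybrid cross GgVv × Ggvv — consider each gene separately:
body color: Gg × Gg → 1 GG, 2 Gg, 1 gg → 3 G_ : 1 gg (out of 4)
wing vein: Vv × vv → 2 Vv, 2 vv → 2 V_ : 2 vv (out of 4)
Combine (counts out of 4 × 4 = 16): gray/complete (G_V_) = 3×2 = 6; gray/veinlet (G_vv) = 3×2 = 6; ebony/complete (ggV_) = 1×2 = 2; ebony/veinlet (ggvv) = 1×2 = 2
Phenotype counts (out of 16): 6 gray/complete, 6 gray/veinlet, 2 ebony/complete, 2 ebony/veinlet
ebony/veinlet: 2 out of 16 → fraction 1/8
Expected count = 1/8 × 672 = 84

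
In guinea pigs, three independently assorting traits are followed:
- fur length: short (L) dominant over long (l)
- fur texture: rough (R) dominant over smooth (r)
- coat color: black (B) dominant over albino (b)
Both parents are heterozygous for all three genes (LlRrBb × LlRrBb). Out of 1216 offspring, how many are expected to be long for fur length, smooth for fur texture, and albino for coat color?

Trihybrid cross: LlRrBb × LlRrBb
Each trait segregates independently with a 3:1 phenotypic ratio, so each gene contributes 3/4 (dominant) or 1/4 (recessive).
Target: long (fur length), smooth (fur texture), albino (coat color)
Probability = product of independent per-trait probabilities
= 1/4 × 1/4 × 1/4 = 1/64
Expected count = 1/64 × 1216 = 19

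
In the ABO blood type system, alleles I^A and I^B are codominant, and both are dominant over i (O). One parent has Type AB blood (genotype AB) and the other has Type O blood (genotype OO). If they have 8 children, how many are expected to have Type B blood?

Cross: AB × OO
Possible offspring genotypes: 2 AO, 2 BO
Blood type counts: 2 Type A, 2 Type B
Probability of Type B: 2/4 = 1/2
Expected count = 1/2 × 8 = 4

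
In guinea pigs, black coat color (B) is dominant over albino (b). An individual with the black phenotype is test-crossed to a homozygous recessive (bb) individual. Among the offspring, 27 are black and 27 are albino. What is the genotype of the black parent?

Test cross: ? × bb
Offspring: 27 black, 27 albino — approximately 1:1.
A 1:1 ratio in a test cross indicates the unknown parent is heterozygous (Bb).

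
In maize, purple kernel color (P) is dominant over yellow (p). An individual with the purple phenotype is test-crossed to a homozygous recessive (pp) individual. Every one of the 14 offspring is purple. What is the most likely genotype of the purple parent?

Test cross: ? × pp
All offspring are purple.
If the unknown parent were heterozygous (Pp), about half of 14 offspring would be yellow; none are. The unknown parent is most likely homozygous dominant (PP).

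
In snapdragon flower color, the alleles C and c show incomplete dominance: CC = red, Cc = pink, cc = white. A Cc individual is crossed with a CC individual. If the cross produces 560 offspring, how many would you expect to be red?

Punnett square for Cc × CC:
Offspring genotypes: 2 CC, 2 Cc
Phenotype counts: 2 red, 2 pink
red: 2 out of 4 → fraction 1/2
Expected count = 1/2 × 560 = 280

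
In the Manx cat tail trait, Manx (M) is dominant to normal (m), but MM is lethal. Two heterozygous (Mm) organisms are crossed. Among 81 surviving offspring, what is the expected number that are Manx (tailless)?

Cross: Mm × Mm
Punnett square offspring (before lethality): 1 MM, 2 Mm, 1 mm
The MM genotype is lethal (embryos die); surviving offspring: 2 Mm, 1 mm
Manx (tailless): 2 out of 3 → fraction 2/3
Expected count = 2/3 × 81 = 54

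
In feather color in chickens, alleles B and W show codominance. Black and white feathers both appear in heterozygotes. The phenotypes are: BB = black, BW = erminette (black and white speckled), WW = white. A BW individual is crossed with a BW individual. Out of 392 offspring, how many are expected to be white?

Punnett square for BW × BW:
Offspring genotypes: 1 BB, 2 BW, 1 WW
Phenotype counts: 1 black, 2 erminette (black and white speckled), 1 white
white: 1 out of 4 → fraction 1/4
Expected count = 1/4 × 392 = 98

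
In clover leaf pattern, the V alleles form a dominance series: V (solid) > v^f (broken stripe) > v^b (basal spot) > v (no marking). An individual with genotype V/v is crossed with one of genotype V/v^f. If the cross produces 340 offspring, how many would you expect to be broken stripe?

Cross: V/v × V/v^f
Allele dominance: V > v^f > v^b > v
Offspring genotypes: 1 V/V, 1 V/v^f, 1 V/v, 1 v^f/v
Phenotype counts: 3 solid, 1 broken stripe
broken stripe: 1 out of 4 → fraction 1/4
Expected count = 1/4 × 340 = 85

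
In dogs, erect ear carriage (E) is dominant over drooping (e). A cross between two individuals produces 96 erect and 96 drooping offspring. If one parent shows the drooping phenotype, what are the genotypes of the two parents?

Observed offspring: 96 erect, 96 drooping
The observed ratio simplifies to 1:1. One parent shows drooping, so its genotype must be ee. A 1:1 offspring split requires the other parent to be heterozygous (Ee).
Parent genotypes: ee × Ee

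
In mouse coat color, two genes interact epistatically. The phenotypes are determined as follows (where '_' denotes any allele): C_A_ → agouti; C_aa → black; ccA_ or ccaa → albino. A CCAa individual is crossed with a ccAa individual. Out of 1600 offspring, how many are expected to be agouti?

Cross: CCAa × ccAa — consider each gene separately:
C gene: CC × cc → 4 Cc → 4 C_ (out of 4)
A gene: Aa × Aa → 1 AA, 2 Aa, 1 aa → 3 A_ : 1 aa (out of 4)
Genotype classes (out of 4 × 4 = 16): C_A_ = 4×3 = 12; C_aa = 4×1 = 4
Apply the phenotype rules: C_A_ (12) → agouti; C_aa (4) → black
Phenotype counts (out of 16): 12 agouti, 4 black
agouti: 12 out of 16 → fraction 3/4
Expected count = 3/4 × 1600 = 1200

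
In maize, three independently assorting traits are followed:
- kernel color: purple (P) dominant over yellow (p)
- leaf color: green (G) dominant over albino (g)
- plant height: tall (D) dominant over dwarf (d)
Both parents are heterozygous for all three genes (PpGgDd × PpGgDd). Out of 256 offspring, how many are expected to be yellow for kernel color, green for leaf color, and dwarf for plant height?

Trihybrid cross: PpGgDd × PpGgDd
Each trait segregates independently with a 3:1 phenotypic ratio, so each gene contributes 3/4 (dominant) or 1/4 (recessive).
Target: yellow (kernel color), green (leaf color), dwarf (plant height)
Probability = product of independent per-trait probabilities
= 1/4 × 3/4 × 1/4 = 3/64
Expected count = 3/64 × 256 = 12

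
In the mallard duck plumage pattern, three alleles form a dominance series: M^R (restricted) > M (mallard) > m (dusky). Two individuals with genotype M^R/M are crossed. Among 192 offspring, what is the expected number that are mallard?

Cross: M^R/M × M^R/M
Allele dominance: M^R > M > m
Offspring genotypes: 1 M^R/M^R, 2 M^R/M, 1 M/M
Phenotype counts: 3 restricted, 1 mallard
mallard: 1 out of 4 → fraction 1/4
Expected count = 1/4 × 192 = 48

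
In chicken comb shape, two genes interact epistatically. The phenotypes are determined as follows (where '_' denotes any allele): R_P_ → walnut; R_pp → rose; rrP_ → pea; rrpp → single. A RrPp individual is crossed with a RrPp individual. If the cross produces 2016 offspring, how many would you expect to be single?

Cross: RrPp × RrPp — consider each gene separately:
R gene: Rr × Rr → 1 RR, 2 Rr, 1 rr → 3 R_ : 1 rr (out of 4)
P gene: Pp × Pp → 1 PP, 2 Pp, 1 pp → 3 P_ : 1 pp (out of 4)
Genotype classes (out of 4 × 4 = 16): R_P_ = 3×3 = 9; R_pp = 3×1 = 3; rrP_ = 1×3 = 3; rrpp = 1×1 = 1
Apply the phenotype rules: R_P_ (9) → walnut; R_pp (3) → rose; rrP_ (3) → pea; rrpp (1) → single
Phenotype counts (out of 16): 9 walnut, 3 rose, 3 pea, 1 single
single: 1 out of 16 → fraction 1/16
Expected count = 1/16 × 2016 = 126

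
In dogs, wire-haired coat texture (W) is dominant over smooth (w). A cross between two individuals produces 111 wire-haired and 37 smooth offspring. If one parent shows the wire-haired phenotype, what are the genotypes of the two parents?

Observed offspring: 111 wire-haired, 37 smooth
The observed ratio simplifies to 3:1. Smooth (ww) offspring appear, so each parent must contribute one w allele. The parent stated to show wire-haired carries W, so it is Ww. The other parent is then either Ww or ww: Ww × ww would give a 1:1 split, whereas Ww × Ww gives 3:1 — matching the data. So both parents are heterozygous (Ww × Ww).
Parent genotypes: Ww × Ww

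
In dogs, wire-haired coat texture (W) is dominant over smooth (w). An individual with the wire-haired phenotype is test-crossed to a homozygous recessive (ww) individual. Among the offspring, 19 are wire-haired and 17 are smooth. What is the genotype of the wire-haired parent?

Test cross: ? × ww
Offspring: 19 wire-haired, 17 smooth — approximately 1:1.
A 1:1 ratio in a test cross indicates the unknown parent is heterozygous (Ww).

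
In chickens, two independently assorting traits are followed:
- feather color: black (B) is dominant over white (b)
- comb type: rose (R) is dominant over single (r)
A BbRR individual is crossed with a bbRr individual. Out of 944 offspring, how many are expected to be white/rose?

Dihybrid cross BbRR × bbRr — consider each gene separately:
feather color: Bb × bb → 2 Bb, 2 bb → 2 B_ : 2 bb (out of 4)
comb type: RR × Rr → 2 RR, 2 Rr → 4 R_ (out of 4)
Combine (counts out of 4 × 4 = 16): black/rose (B_R_) = 2×4 = 8; white/rose (bbR_) = 2×4 = 8
Phenotype counts (out of 16): 8 black/rose, 8 white/rose
white/rose: 8 out of 16 → fraction 1/2
Expected count = 1/2 × 944 = 472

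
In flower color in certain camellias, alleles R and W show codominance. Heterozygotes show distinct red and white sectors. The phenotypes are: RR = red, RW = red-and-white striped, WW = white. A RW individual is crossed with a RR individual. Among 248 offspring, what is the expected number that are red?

Punnett square for RW × RR:
Offspring genotypes: 2 RR, 2 RW
Phenotype counts: 2 red, 2 red-and-white striped
red: 2 out of 4 → fraction 1/2
Expected count = 1/2 × 248 = 124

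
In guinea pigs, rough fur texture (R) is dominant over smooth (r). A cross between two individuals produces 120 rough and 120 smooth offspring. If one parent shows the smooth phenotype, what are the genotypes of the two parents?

Observed offspring: 120 rough, 120 smooth
The observed ratio simplifies to 1:1. One parent shows smooth, so its genotype must be rr. A 1:1 offspring split requires the other parent to be heterozygous (Rr).
Parent genotypes: rr × Rr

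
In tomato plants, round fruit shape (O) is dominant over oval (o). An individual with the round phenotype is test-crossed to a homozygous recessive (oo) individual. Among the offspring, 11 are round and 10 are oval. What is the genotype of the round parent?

Test cross: ? × oo
Offspring: 11 round, 10 oval — approximately 1:1.
A 1:1 ratio in a test cross indicates the unknown parent is heterozygous (Oo).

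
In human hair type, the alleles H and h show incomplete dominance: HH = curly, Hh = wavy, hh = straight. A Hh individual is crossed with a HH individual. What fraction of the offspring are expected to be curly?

Punnett square for Hh × HH:
Offspring genotypes: 2 HH, 2 Hh
Phenotype counts: 2 curly, 2 wavy
curly: 2 out of 4
Probability: 2/4 = 1/2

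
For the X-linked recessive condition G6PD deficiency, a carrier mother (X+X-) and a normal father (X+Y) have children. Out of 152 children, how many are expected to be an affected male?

Cross: X+X- × X+Y
Offspring: 1 X+X+, 1 X+Y, 1 X+X-, 1 X-Y
Probability of an affected male: 1/4
Expected count = 1/4 × 152 = 38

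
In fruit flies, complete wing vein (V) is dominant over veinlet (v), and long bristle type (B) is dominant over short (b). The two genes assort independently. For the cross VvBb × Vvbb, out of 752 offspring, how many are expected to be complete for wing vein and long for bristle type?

Dihybrid cross VvBb × Vvbb — consider each gene separately:
wing vein: Vv × Vv → 1 VV, 2 Vv, 1 vv → 3 V_ : 1 vv (out of 4)
bristle type: Bb × bb → 2 Bb, 2 bb → 2 B_ : 2 bb (out of 4)
Looking for: complete (V_) and long (B_)
P(complete) = 3/4, P(long) = 2/4
P(both) = 3/4 × 2/4 = 6/16 = 3/8
Expected count = 3/8 × 752 = 282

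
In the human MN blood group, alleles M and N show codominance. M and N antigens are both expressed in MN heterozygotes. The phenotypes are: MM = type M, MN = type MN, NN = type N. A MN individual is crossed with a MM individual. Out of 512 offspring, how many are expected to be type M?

Punnett square for MN × MM:
Offspring genotypes: 2 MM, 2 MN
Phenotype counts: 2 type M, 2 type MN
type M: 2 out of 4 → fraction 1/2
Expected count = 1/2 × 512 = 256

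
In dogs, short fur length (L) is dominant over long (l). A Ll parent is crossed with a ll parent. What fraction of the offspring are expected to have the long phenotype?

Punnett square for Ll × ll:
Offspring genotypes: 2 Ll, 2 ll
Total offspring: 4
Count with target: 2
Probability: 2/4 = 1/2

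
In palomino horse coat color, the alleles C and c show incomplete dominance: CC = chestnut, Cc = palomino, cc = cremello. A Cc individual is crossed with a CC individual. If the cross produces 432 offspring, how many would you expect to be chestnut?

Punnett square for Cc × CC:
Offspring genotypes: 2 CC, 2 Cc
Phenotype counts: 2 chestnut, 2 palomino
chestnut: 2 out of 4 → fraction 1/2
Expected count = 1/2 × 432 = 216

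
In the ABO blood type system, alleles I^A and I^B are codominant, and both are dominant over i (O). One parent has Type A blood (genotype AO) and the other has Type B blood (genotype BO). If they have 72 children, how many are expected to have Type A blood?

Cross: AO × BO
Possible offspring genotypes: 1 AB, 1 AO, 1 BO, 1 OO
Blood type counts: 1 Type AB, 1 Type A, 1 Type B, 1 Type O
Probability of Type A: 1/4
Expected count = 1/4 × 72 = 18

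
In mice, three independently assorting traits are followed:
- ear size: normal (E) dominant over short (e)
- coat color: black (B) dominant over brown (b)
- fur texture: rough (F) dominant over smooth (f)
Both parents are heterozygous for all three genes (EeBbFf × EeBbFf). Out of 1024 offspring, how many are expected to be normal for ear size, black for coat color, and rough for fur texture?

Trihybrid cross: EeBbFf × EeBbFf
Each trait segregates independently with a 3:1 phenotypic ratio, so each gene contributes 3/4 (dominant) or 1/4 (recessive).
Target: normal (ear size), black (coat color), rough (fur texture)
Probability = product of independent per-trait probabilities
= 3/4 × 3/4 × 3/4 = 27/64
Expected count = 27/64 × 1024 = 432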